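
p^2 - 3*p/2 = p*(p - 3/2)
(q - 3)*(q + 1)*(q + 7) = q^3 + 5*q^2 - 17*q - 21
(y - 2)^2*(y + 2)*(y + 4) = y^4 + 2*y^3 - 12*y^2 - 8*y + 32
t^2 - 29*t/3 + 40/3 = (t - 8)*(t - 5/3)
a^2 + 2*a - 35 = (a - 5)*(a + 7)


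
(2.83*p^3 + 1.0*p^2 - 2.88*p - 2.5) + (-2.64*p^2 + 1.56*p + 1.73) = 2.83*p^3 - 1.64*p^2 - 1.32*p - 0.77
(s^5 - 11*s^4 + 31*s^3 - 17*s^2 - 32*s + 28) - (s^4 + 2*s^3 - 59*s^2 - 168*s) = s^5 - 12*s^4 + 29*s^3 + 42*s^2 + 136*s + 28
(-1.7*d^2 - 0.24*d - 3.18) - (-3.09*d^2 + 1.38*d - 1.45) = 1.39*d^2 - 1.62*d - 1.73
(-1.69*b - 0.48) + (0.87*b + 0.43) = -0.82*b - 0.05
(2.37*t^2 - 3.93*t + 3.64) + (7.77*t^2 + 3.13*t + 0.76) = 10.14*t^2 - 0.8*t + 4.4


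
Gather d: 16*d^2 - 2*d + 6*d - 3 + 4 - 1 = 16*d^2 + 4*d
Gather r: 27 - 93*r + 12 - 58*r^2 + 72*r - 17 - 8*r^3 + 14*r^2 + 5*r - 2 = -8*r^3 - 44*r^2 - 16*r + 20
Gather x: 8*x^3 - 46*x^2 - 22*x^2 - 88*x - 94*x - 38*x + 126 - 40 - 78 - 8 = 8*x^3 - 68*x^2 - 220*x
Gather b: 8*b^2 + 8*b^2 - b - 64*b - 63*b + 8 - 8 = 16*b^2 - 128*b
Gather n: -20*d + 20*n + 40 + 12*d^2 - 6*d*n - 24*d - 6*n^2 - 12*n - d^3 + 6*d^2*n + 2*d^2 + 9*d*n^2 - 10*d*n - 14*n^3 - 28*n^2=-d^3 + 14*d^2 - 44*d - 14*n^3 + n^2*(9*d - 34) + n*(6*d^2 - 16*d + 8) + 40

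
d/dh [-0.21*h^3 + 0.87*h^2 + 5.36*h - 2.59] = -0.63*h^2 + 1.74*h + 5.36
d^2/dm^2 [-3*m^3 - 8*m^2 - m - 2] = -18*m - 16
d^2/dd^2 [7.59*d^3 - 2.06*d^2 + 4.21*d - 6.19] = 45.54*d - 4.12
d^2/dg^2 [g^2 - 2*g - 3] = 2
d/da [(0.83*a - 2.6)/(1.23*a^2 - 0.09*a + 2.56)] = (-1.0209*a^2 + 6.396*a + 1.8908)/(1.5129*a^4 - 0.2214*a^3 + 6.3057*a^2 - 0.4608*a + 6.5536)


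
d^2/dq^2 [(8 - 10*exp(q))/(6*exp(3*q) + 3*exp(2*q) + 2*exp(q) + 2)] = (-1440*exp(6*q) + 2052*exp(5*q) + 1974*exp(4*q) + 2100*exp(3*q) - 360*exp(2*q) - 120*exp(q) - 72)*exp(q)/(216*exp(9*q) + 324*exp(8*q) + 378*exp(7*q) + 459*exp(6*q) + 342*exp(5*q) + 234*exp(4*q) + 152*exp(3*q) + 60*exp(2*q) + 24*exp(q) + 8)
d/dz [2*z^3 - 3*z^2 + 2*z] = 6*z^2 - 6*z + 2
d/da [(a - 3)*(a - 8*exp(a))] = a - (a - 3)*(8*exp(a) - 1) - 8*exp(a)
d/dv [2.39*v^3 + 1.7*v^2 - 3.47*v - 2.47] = 7.17*v^2 + 3.4*v - 3.47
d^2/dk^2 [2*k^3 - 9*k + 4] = 12*k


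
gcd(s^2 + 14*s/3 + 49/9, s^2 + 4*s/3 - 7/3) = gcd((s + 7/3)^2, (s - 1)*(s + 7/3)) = s + 7/3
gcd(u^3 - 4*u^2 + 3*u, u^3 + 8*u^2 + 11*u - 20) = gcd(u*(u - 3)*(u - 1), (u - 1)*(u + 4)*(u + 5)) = u - 1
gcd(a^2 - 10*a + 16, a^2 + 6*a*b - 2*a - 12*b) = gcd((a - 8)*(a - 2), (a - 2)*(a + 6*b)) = a - 2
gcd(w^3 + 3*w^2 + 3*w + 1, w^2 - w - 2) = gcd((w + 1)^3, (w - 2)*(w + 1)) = w + 1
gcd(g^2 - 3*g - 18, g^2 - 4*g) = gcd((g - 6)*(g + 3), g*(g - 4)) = 1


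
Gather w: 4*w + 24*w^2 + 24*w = 24*w^2 + 28*w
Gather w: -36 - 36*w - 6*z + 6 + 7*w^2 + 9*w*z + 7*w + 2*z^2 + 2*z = 7*w^2 + w*(9*z - 29) + 2*z^2 - 4*z - 30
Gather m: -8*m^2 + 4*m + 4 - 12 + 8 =-8*m^2 + 4*m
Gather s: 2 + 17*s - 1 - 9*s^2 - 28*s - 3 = -9*s^2 - 11*s - 2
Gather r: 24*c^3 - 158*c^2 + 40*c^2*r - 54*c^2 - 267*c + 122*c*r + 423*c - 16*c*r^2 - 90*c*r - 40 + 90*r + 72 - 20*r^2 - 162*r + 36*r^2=24*c^3 - 212*c^2 + 156*c + r^2*(16 - 16*c) + r*(40*c^2 + 32*c - 72) + 32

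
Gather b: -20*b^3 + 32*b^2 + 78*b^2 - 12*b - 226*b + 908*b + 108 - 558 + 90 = -20*b^3 + 110*b^2 + 670*b - 360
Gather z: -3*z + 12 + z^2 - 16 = z^2 - 3*z - 4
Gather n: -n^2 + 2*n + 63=-n^2 + 2*n + 63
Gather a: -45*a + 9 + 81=90 - 45*a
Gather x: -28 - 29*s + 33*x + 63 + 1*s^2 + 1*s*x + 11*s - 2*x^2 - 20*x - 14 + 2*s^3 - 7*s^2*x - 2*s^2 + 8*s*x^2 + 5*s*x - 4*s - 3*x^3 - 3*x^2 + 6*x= 2*s^3 - s^2 - 22*s - 3*x^3 + x^2*(8*s - 5) + x*(-7*s^2 + 6*s + 19) + 21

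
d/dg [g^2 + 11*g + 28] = 2*g + 11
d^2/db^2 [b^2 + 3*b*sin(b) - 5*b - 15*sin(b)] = -3*b*sin(b) + 15*sin(b) + 6*cos(b) + 2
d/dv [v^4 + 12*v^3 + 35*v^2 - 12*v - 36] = 4*v^3 + 36*v^2 + 70*v - 12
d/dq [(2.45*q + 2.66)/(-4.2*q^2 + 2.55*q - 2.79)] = (10.29*q^2 + 22.344*q - 13.6185)/(17.64*q^4 - 21.42*q^3 + 29.9385*q^2 - 14.229*q + 7.7841)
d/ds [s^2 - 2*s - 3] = 2*s - 2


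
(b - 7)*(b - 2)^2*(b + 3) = b^4 - 8*b^3 - b^2 + 68*b - 84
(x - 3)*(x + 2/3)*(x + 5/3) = x^3 - 2*x^2/3 - 53*x/9 - 10/3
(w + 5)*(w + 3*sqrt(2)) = w^2 + 3*sqrt(2)*w + 5*w + 15*sqrt(2)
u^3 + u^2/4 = u^2*(u + 1/4)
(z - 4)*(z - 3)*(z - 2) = z^3 - 9*z^2 + 26*z - 24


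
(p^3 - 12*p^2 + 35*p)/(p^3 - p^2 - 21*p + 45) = p*(p^2 - 12*p + 35)/(p^3 - p^2 - 21*p + 45)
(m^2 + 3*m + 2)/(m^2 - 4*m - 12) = (m + 1)/(m - 6)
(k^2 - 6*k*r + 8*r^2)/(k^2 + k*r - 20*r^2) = (k - 2*r)/(k + 5*r)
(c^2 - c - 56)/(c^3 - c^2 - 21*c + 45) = (c^2 - c - 56)/(c^3 - c^2 - 21*c + 45)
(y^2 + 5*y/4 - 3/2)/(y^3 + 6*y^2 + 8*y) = (y - 3/4)/(y*(y + 4))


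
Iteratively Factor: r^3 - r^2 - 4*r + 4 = (r - 2)*(r^2 + r - 2) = (r - 2)*(r - 1)*(r + 2)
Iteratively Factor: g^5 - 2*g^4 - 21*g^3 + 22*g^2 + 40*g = (g + 4)*(g^4 - 6*g^3 + 3*g^2 + 10*g) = (g + 1)*(g + 4)*(g^3 - 7*g^2 + 10*g) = (g - 2)*(g + 1)*(g + 4)*(g^2 - 5*g) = (g - 5)*(g - 2)*(g + 1)*(g + 4)*(g)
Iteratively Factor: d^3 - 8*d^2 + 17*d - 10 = (d - 1)*(d^2 - 7*d + 10) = (d - 2)*(d - 1)*(d - 5)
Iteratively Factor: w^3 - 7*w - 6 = (w + 1)*(w^2 - w - 6) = (w - 3)*(w + 1)*(w + 2)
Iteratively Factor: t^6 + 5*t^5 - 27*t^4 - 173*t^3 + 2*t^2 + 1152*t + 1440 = (t - 3)*(t^5 + 8*t^4 - 3*t^3 - 182*t^2 - 544*t - 480) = (t - 3)*(t + 4)*(t^4 + 4*t^3 - 19*t^2 - 106*t - 120) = (t - 3)*(t + 4)^2*(t^3 - 19*t - 30) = (t - 5)*(t - 3)*(t + 4)^2*(t^2 + 5*t + 6) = (t - 5)*(t - 3)*(t + 2)*(t + 4)^2*(t + 3)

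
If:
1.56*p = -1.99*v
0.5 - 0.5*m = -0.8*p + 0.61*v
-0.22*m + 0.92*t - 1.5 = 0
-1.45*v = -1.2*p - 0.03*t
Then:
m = 0.94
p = -0.02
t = 1.86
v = 0.02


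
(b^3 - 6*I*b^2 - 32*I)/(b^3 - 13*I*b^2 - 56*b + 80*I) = (b + 2*I)/(b - 5*I)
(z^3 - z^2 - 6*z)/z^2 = z - 1 - 6/z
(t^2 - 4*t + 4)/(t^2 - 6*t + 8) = (t - 2)/(t - 4)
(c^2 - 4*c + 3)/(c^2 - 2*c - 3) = (c - 1)/(c + 1)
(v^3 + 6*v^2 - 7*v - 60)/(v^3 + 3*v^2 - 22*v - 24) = (v^3 + 6*v^2 - 7*v - 60)/(v^3 + 3*v^2 - 22*v - 24)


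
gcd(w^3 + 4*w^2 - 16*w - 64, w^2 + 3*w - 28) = w - 4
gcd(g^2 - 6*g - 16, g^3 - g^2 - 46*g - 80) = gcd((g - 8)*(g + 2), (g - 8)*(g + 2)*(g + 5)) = g^2 - 6*g - 16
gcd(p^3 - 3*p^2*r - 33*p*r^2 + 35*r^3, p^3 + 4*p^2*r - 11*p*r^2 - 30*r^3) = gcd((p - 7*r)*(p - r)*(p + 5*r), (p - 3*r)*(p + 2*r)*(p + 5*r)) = p + 5*r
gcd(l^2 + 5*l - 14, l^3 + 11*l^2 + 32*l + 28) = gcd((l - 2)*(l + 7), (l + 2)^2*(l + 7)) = l + 7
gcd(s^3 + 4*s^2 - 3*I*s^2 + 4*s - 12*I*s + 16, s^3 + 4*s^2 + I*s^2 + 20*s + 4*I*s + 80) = s^2 + s*(4 - 4*I) - 16*I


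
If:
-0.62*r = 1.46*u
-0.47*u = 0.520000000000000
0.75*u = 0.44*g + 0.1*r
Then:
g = -2.48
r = 2.61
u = -1.11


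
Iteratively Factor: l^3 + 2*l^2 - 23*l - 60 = (l - 5)*(l^2 + 7*l + 12) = (l - 5)*(l + 4)*(l + 3)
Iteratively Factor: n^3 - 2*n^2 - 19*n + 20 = (n + 4)*(n^2 - 6*n + 5) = (n - 5)*(n + 4)*(n - 1)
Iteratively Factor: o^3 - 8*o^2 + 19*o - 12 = (o - 3)*(o^2 - 5*o + 4) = (o - 3)*(o - 1)*(o - 4)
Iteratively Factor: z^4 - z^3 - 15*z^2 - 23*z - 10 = (z - 5)*(z^3 + 4*z^2 + 5*z + 2) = (z - 5)*(z + 1)*(z^2 + 3*z + 2) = (z - 5)*(z + 1)*(z + 2)*(z + 1)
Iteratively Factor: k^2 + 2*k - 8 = (k + 4)*(k - 2)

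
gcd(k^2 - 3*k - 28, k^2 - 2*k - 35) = k - 7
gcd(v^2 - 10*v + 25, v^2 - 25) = v - 5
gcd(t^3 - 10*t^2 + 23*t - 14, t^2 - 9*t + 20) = 1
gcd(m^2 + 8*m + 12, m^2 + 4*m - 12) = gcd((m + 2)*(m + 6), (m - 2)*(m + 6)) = m + 6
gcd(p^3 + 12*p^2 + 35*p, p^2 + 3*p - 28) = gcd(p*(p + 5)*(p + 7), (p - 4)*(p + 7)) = p + 7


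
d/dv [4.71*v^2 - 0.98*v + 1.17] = 9.42*v - 0.98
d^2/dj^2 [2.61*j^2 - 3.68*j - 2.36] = 5.22000000000000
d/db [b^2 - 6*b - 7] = 2*b - 6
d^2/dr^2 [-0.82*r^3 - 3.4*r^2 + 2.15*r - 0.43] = -4.92*r - 6.8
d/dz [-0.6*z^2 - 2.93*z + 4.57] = -1.2*z - 2.93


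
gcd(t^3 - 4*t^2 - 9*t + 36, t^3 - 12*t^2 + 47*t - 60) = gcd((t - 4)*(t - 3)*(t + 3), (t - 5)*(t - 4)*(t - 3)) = t^2 - 7*t + 12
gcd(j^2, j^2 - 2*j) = j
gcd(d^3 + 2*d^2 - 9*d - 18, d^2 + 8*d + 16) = 1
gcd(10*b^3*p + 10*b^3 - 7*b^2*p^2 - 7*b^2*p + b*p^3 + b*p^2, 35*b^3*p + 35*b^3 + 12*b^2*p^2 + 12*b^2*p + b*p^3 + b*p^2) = b*p + b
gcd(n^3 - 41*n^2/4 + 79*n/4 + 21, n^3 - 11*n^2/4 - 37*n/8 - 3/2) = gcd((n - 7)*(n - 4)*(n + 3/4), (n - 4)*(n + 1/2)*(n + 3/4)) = n^2 - 13*n/4 - 3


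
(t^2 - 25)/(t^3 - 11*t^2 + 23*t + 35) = (t + 5)/(t^2 - 6*t - 7)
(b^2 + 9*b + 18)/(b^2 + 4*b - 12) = (b + 3)/(b - 2)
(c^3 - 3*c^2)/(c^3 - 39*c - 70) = c^2*(3 - c)/(-c^3 + 39*c + 70)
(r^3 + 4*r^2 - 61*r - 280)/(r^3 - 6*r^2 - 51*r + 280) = (r + 5)/(r - 5)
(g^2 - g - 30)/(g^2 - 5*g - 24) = (-g^2 + g + 30)/(-g^2 + 5*g + 24)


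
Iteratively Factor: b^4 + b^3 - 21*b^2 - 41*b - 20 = (b + 1)*(b^3 - 21*b - 20) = (b + 1)^2*(b^2 - b - 20) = (b - 5)*(b + 1)^2*(b + 4)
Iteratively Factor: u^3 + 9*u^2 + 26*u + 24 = (u + 2)*(u^2 + 7*u + 12) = (u + 2)*(u + 4)*(u + 3)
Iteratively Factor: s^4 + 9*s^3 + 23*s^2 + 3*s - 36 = (s + 4)*(s^3 + 5*s^2 + 3*s - 9) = (s - 1)*(s + 4)*(s^2 + 6*s + 9) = (s - 1)*(s + 3)*(s + 4)*(s + 3)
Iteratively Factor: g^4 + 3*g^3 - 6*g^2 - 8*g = (g + 4)*(g^3 - g^2 - 2*g) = g*(g + 4)*(g^2 - g - 2) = g*(g + 1)*(g + 4)*(g - 2)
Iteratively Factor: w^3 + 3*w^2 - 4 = (w - 1)*(w^2 + 4*w + 4) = (w - 1)*(w + 2)*(w + 2)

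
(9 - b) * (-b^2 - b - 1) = b^3 - 8*b^2 - 8*b - 9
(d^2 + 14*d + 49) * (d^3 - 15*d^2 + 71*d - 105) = d^5 - d^4 - 90*d^3 + 154*d^2 + 2009*d - 5145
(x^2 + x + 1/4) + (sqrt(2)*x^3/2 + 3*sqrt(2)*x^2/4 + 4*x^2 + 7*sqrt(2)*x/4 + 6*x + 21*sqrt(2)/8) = sqrt(2)*x^3/2 + 3*sqrt(2)*x^2/4 + 5*x^2 + 7*sqrt(2)*x/4 + 7*x + 1/4 + 21*sqrt(2)/8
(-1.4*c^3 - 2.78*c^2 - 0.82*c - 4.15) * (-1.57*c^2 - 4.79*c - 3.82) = 2.198*c^5 + 11.0706*c^4 + 19.9516*c^3 + 21.0629*c^2 + 23.0109*c + 15.853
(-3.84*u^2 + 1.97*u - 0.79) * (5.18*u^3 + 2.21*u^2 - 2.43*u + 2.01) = -19.8912*u^5 + 1.7182*u^4 + 9.5927*u^3 - 14.2514*u^2 + 5.8794*u - 1.5879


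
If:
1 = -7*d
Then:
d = -1/7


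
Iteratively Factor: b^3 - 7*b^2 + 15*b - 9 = (b - 3)*(b^2 - 4*b + 3) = (b - 3)^2*(b - 1)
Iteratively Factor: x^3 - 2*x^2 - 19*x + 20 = (x - 1)*(x^2 - x - 20) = (x - 5)*(x - 1)*(x + 4)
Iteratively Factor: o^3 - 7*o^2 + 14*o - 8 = (o - 1)*(o^2 - 6*o + 8) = (o - 4)*(o - 1)*(o - 2)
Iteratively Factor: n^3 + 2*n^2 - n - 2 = (n + 2)*(n^2 - 1) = (n + 1)*(n + 2)*(n - 1)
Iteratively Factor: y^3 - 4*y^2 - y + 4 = (y - 1)*(y^2 - 3*y - 4) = (y - 4)*(y - 1)*(y + 1)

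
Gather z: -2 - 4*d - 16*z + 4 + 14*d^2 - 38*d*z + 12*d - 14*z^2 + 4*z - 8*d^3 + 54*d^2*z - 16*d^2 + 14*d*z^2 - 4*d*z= -8*d^3 - 2*d^2 + 8*d + z^2*(14*d - 14) + z*(54*d^2 - 42*d - 12) + 2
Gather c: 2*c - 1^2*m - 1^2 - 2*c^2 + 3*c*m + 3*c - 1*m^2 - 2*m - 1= -2*c^2 + c*(3*m + 5) - m^2 - 3*m - 2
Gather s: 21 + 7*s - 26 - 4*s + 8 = 3*s + 3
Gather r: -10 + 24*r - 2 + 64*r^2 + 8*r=64*r^2 + 32*r - 12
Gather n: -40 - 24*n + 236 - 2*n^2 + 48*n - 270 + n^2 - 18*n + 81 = -n^2 + 6*n + 7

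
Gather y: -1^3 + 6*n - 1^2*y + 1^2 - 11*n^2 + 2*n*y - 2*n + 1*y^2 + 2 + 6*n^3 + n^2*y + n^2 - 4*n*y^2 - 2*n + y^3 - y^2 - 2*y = 6*n^3 - 10*n^2 - 4*n*y^2 + 2*n + y^3 + y*(n^2 + 2*n - 3) + 2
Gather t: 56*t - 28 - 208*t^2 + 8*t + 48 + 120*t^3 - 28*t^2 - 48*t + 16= 120*t^3 - 236*t^2 + 16*t + 36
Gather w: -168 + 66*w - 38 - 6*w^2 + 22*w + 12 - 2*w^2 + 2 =-8*w^2 + 88*w - 192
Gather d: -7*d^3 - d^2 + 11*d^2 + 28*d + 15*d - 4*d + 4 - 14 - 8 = -7*d^3 + 10*d^2 + 39*d - 18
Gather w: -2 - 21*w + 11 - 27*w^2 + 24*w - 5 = -27*w^2 + 3*w + 4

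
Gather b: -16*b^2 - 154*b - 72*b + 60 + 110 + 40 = -16*b^2 - 226*b + 210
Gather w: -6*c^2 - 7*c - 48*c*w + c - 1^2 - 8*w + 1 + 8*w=-6*c^2 - 48*c*w - 6*c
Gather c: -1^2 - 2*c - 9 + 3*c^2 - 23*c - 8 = 3*c^2 - 25*c - 18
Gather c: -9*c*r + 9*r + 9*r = -9*c*r + 18*r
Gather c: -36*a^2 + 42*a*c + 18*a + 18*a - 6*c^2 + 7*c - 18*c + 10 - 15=-36*a^2 + 36*a - 6*c^2 + c*(42*a - 11) - 5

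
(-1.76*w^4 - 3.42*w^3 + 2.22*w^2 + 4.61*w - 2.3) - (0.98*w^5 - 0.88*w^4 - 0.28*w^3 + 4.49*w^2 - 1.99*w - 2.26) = -0.98*w^5 - 0.88*w^4 - 3.14*w^3 - 2.27*w^2 + 6.6*w - 0.04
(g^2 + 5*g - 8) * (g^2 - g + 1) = g^4 + 4*g^3 - 12*g^2 + 13*g - 8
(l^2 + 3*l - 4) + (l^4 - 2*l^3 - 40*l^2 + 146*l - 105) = l^4 - 2*l^3 - 39*l^2 + 149*l - 109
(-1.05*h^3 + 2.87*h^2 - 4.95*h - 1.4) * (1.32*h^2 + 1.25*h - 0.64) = -1.386*h^5 + 2.4759*h^4 - 2.2745*h^3 - 9.8723*h^2 + 1.418*h + 0.896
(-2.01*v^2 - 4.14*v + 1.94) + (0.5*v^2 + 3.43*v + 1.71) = -1.51*v^2 - 0.71*v + 3.65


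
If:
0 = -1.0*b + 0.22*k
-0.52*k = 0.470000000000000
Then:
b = -0.20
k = -0.90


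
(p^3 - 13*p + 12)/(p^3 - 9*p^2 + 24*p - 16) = (p^2 + p - 12)/(p^2 - 8*p + 16)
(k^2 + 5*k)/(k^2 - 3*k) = (k + 5)/(k - 3)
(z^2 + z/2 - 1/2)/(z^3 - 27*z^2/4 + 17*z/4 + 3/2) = 2*(2*z^2 + z - 1)/(4*z^3 - 27*z^2 + 17*z + 6)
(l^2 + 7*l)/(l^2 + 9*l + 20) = l*(l + 7)/(l^2 + 9*l + 20)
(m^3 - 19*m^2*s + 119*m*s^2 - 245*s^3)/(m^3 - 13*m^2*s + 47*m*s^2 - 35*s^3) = (-m + 7*s)/(-m + s)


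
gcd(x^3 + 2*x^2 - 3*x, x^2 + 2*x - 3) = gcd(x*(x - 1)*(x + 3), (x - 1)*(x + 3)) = x^2 + 2*x - 3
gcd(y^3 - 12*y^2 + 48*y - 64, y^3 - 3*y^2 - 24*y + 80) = y^2 - 8*y + 16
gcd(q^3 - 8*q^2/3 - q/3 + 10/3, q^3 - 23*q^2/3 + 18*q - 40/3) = q^2 - 11*q/3 + 10/3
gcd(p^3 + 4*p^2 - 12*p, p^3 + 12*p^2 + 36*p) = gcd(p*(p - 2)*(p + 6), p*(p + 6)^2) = p^2 + 6*p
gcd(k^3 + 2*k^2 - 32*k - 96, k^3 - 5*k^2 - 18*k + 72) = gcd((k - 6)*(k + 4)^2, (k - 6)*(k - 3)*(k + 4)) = k^2 - 2*k - 24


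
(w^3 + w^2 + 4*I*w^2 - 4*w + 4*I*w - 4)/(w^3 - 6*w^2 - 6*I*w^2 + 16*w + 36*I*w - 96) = (w^2 + w*(1 + 2*I) + 2*I)/(w^2 + w*(-6 - 8*I) + 48*I)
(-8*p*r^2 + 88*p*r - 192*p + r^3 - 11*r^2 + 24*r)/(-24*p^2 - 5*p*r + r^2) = (r^2 - 11*r + 24)/(3*p + r)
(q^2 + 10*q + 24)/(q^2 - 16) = (q + 6)/(q - 4)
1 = 1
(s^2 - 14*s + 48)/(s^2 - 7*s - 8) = (s - 6)/(s + 1)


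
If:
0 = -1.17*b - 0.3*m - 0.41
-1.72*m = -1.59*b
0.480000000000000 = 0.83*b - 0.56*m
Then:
No Solution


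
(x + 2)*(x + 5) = x^2 + 7*x + 10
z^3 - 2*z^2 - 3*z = z*(z - 3)*(z + 1)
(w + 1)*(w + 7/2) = w^2 + 9*w/2 + 7/2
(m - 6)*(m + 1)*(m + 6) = m^3 + m^2 - 36*m - 36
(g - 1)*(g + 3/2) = g^2 + g/2 - 3/2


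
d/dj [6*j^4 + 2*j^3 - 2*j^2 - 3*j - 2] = 24*j^3 + 6*j^2 - 4*j - 3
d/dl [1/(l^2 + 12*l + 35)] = 2*(-l - 6)/(l^2 + 12*l + 35)^2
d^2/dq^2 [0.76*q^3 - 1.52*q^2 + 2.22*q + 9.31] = 4.56*q - 3.04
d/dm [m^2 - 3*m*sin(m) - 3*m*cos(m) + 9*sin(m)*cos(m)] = -3*sqrt(2)*m*cos(m + pi/4) + 2*m - 3*sqrt(2)*sin(m + pi/4) + 9*cos(2*m)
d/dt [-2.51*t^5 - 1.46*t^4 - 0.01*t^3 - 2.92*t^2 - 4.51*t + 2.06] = -12.55*t^4 - 5.84*t^3 - 0.03*t^2 - 5.84*t - 4.51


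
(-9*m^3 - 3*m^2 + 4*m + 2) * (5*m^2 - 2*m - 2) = -45*m^5 + 3*m^4 + 44*m^3 + 8*m^2 - 12*m - 4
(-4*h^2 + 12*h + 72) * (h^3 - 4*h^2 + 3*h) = -4*h^5 + 28*h^4 + 12*h^3 - 252*h^2 + 216*h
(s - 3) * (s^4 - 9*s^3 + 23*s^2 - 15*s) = s^5 - 12*s^4 + 50*s^3 - 84*s^2 + 45*s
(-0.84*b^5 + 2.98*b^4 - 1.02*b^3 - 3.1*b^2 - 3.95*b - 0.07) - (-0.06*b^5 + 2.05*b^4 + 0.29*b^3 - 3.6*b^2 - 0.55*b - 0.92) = -0.78*b^5 + 0.93*b^4 - 1.31*b^3 + 0.5*b^2 - 3.4*b + 0.85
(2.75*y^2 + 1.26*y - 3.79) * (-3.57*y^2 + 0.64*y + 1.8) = -9.8175*y^4 - 2.7382*y^3 + 19.2867*y^2 - 0.1576*y - 6.822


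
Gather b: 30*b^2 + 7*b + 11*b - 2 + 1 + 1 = 30*b^2 + 18*b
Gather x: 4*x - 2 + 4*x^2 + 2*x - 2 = 4*x^2 + 6*x - 4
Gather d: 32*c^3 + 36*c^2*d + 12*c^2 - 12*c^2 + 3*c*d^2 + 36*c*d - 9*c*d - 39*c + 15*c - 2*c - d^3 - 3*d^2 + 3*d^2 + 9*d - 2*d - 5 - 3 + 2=32*c^3 + 3*c*d^2 - 26*c - d^3 + d*(36*c^2 + 27*c + 7) - 6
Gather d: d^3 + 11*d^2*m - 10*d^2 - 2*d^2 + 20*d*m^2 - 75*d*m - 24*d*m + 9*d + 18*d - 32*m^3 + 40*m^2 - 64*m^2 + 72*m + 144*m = d^3 + d^2*(11*m - 12) + d*(20*m^2 - 99*m + 27) - 32*m^3 - 24*m^2 + 216*m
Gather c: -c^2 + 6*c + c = -c^2 + 7*c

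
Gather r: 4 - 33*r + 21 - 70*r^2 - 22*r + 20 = -70*r^2 - 55*r + 45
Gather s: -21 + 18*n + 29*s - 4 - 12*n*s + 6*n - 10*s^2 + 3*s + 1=24*n - 10*s^2 + s*(32 - 12*n) - 24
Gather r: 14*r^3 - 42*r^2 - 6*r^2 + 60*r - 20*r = 14*r^3 - 48*r^2 + 40*r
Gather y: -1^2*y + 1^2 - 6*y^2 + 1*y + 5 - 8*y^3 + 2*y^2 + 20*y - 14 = -8*y^3 - 4*y^2 + 20*y - 8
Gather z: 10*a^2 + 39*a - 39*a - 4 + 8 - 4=10*a^2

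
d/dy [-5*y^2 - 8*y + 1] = -10*y - 8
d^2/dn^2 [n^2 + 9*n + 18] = 2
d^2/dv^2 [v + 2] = 0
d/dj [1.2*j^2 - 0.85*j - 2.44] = 2.4*j - 0.85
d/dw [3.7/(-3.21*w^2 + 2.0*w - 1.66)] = (23.754*w - 7.4)/(3.21*w^2 - 2.0*w + 1.66)^2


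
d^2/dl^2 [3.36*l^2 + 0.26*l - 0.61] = 6.72000000000000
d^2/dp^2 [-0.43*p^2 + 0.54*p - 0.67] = -0.860000000000000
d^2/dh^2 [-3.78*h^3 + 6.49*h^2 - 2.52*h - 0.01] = 12.98 - 22.68*h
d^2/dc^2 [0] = 0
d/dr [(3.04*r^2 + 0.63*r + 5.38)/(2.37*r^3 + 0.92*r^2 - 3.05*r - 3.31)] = (-7.2048*r^4 - 2.9862*r^3 - 48.1034*r^2 - 30.024*r + 14.3237)/(5.6169*r^6 + 4.3608*r^5 - 13.6106*r^4 - 21.3014*r^3 + 3.2121*r^2 + 20.191*r + 10.9561)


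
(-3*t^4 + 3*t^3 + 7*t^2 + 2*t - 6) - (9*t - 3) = -3*t^4 + 3*t^3 + 7*t^2 - 7*t - 3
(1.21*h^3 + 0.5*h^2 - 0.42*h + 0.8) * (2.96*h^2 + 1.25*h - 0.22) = 3.5816*h^5 + 2.9925*h^4 - 0.8844*h^3 + 1.733*h^2 + 1.0924*h - 0.176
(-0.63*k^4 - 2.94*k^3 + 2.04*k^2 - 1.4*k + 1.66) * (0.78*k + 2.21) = -0.4914*k^5 - 3.6855*k^4 - 4.9062*k^3 + 3.4164*k^2 - 1.7992*k + 3.6686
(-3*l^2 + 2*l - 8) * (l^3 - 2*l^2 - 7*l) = -3*l^5 + 8*l^4 + 9*l^3 + 2*l^2 + 56*l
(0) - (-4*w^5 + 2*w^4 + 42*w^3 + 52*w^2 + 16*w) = 4*w^5 - 2*w^4 - 42*w^3 - 52*w^2 - 16*w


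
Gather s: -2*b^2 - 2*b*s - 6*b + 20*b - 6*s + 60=-2*b^2 + 14*b + s*(-2*b - 6) + 60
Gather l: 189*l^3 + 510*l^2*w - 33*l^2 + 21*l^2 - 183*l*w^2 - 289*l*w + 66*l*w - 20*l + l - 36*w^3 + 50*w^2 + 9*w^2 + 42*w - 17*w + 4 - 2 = 189*l^3 + l^2*(510*w - 12) + l*(-183*w^2 - 223*w - 19) - 36*w^3 + 59*w^2 + 25*w + 2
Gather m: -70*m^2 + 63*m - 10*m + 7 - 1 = -70*m^2 + 53*m + 6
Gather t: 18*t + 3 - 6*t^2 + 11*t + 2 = -6*t^2 + 29*t + 5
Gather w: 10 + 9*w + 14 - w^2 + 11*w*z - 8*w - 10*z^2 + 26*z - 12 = -w^2 + w*(11*z + 1) - 10*z^2 + 26*z + 12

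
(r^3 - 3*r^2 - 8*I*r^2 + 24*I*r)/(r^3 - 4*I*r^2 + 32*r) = (r - 3)/(r + 4*I)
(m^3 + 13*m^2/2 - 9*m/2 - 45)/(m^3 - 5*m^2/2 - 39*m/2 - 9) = (2*m^2 + 7*m - 30)/(2*m^2 - 11*m - 6)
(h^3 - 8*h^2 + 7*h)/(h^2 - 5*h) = (h^2 - 8*h + 7)/(h - 5)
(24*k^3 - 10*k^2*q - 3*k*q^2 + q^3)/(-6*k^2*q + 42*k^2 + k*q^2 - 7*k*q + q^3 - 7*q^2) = (-4*k + q)/(q - 7)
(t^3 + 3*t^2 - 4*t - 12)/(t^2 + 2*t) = t + 1 - 6/t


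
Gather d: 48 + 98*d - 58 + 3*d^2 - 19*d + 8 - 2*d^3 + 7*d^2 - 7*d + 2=-2*d^3 + 10*d^2 + 72*d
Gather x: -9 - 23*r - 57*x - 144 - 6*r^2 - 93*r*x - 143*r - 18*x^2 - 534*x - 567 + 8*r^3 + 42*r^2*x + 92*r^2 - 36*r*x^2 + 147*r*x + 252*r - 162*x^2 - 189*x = 8*r^3 + 86*r^2 + 86*r + x^2*(-36*r - 180) + x*(42*r^2 + 54*r - 780) - 720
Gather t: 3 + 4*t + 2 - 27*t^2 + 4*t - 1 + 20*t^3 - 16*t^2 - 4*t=20*t^3 - 43*t^2 + 4*t + 4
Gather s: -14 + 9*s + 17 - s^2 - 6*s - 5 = -s^2 + 3*s - 2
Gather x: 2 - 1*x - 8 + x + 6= 0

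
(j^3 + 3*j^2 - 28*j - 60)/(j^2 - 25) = (j^2 + 8*j + 12)/(j + 5)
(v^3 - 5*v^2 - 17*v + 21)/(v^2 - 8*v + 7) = v + 3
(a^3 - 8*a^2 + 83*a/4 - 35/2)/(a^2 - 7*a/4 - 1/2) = (4*a^2 - 24*a + 35)/(4*a + 1)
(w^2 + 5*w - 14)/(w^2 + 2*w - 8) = (w + 7)/(w + 4)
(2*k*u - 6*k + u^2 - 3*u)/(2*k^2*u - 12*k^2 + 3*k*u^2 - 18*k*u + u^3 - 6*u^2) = (u - 3)/(k*u - 6*k + u^2 - 6*u)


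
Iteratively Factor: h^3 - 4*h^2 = (h - 4)*(h^2) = h*(h - 4)*(h)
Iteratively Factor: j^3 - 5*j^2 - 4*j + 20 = (j + 2)*(j^2 - 7*j + 10) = (j - 5)*(j + 2)*(j - 2)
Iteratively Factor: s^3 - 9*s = (s - 3)*(s^2 + 3*s) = (s - 3)*(s + 3)*(s)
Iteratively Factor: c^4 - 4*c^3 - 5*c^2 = (c)*(c^3 - 4*c^2 - 5*c) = c*(c + 1)*(c^2 - 5*c) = c^2*(c + 1)*(c - 5)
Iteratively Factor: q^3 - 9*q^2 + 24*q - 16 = (q - 4)*(q^2 - 5*q + 4) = (q - 4)^2*(q - 1)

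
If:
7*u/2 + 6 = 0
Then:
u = -12/7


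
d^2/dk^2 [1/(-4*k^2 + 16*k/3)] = 3*(3*k*(3*k - 4) - 4*(3*k - 2)^2)/(2*k^3*(3*k - 4)^3)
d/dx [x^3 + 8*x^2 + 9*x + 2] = 3*x^2 + 16*x + 9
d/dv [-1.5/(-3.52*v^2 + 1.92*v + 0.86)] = (2.88 - 10.56*v)/(-3.52*v^2 + 1.92*v + 0.86)^2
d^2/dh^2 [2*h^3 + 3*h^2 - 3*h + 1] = 12*h + 6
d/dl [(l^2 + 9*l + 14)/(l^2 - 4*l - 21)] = (-13*l^2 - 70*l - 133)/(l^4 - 8*l^3 - 26*l^2 + 168*l + 441)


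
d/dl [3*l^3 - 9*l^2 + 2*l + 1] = 9*l^2 - 18*l + 2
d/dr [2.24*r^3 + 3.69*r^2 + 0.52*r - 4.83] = 6.72*r^2 + 7.38*r + 0.52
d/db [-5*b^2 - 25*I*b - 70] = -10*b - 25*I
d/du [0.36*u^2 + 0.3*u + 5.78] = 0.72*u + 0.3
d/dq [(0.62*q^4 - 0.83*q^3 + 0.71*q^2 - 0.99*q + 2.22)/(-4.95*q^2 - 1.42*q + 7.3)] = (-6.138*q^5 + 1.4673*q^4 + 20.4612*q^3 - 24.0857*q^2 + 32.344*q - 4.0746)/(24.5025*q^4 + 14.058*q^3 - 70.2536*q^2 - 20.732*q + 53.29)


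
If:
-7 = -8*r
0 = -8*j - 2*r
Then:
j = -7/32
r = 7/8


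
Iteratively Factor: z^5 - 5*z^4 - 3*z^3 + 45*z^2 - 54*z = (z)*(z^4 - 5*z^3 - 3*z^2 + 45*z - 54) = z*(z - 3)*(z^3 - 2*z^2 - 9*z + 18) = z*(z - 3)*(z + 3)*(z^2 - 5*z + 6) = z*(z - 3)^2*(z + 3)*(z - 2)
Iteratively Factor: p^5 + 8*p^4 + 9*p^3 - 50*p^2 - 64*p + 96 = (p - 2)*(p^4 + 10*p^3 + 29*p^2 + 8*p - 48) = (p - 2)*(p - 1)*(p^3 + 11*p^2 + 40*p + 48) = (p - 2)*(p - 1)*(p + 3)*(p^2 + 8*p + 16) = (p - 2)*(p - 1)*(p + 3)*(p + 4)*(p + 4)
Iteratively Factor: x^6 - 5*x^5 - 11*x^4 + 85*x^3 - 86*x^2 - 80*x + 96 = (x - 3)*(x^5 - 2*x^4 - 17*x^3 + 34*x^2 + 16*x - 32) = (x - 3)*(x - 1)*(x^4 - x^3 - 18*x^2 + 16*x + 32) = (x - 3)*(x - 1)*(x + 1)*(x^3 - 2*x^2 - 16*x + 32) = (x - 3)*(x - 1)*(x + 1)*(x + 4)*(x^2 - 6*x + 8) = (x - 4)*(x - 3)*(x - 1)*(x + 1)*(x + 4)*(x - 2)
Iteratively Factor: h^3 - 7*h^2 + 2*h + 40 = (h + 2)*(h^2 - 9*h + 20) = (h - 4)*(h + 2)*(h - 5)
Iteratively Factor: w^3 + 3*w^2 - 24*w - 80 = (w + 4)*(w^2 - w - 20) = (w + 4)^2*(w - 5)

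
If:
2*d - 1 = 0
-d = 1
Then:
No Solution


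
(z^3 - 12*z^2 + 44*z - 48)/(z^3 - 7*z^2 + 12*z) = (z^2 - 8*z + 12)/(z*(z - 3))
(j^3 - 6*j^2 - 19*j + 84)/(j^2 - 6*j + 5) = (j^3 - 6*j^2 - 19*j + 84)/(j^2 - 6*j + 5)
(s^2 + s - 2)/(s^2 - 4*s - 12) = (s - 1)/(s - 6)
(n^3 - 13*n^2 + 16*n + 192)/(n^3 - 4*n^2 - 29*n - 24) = (n - 8)/(n + 1)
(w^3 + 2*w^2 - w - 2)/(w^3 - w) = (w + 2)/w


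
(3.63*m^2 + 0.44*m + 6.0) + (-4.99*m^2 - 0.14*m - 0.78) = -1.36*m^2 + 0.3*m + 5.22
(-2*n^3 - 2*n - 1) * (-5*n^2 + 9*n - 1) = 10*n^5 - 18*n^4 + 12*n^3 - 13*n^2 - 7*n + 1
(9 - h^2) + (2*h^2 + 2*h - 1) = h^2 + 2*h + 8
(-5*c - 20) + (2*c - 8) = -3*c - 28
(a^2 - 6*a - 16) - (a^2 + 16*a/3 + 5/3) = -34*a/3 - 53/3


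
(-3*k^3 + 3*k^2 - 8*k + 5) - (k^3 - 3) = -4*k^3 + 3*k^2 - 8*k + 8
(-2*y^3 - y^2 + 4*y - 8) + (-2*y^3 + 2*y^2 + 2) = -4*y^3 + y^2 + 4*y - 6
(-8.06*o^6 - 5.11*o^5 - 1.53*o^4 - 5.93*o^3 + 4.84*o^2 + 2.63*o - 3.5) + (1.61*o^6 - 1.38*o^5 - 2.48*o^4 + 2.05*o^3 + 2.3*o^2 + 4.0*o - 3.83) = -6.45*o^6 - 6.49*o^5 - 4.01*o^4 - 3.88*o^3 + 7.14*o^2 + 6.63*o - 7.33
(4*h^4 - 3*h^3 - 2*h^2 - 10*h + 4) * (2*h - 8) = 8*h^5 - 38*h^4 + 20*h^3 - 4*h^2 + 88*h - 32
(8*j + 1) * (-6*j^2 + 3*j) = -48*j^3 + 18*j^2 + 3*j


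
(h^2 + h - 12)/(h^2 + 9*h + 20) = (h - 3)/(h + 5)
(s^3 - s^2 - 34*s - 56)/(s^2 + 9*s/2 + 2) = 2*(s^2 - 5*s - 14)/(2*s + 1)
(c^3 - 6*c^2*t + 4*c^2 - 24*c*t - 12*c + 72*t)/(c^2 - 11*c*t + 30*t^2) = (-c^2 - 4*c + 12)/(-c + 5*t)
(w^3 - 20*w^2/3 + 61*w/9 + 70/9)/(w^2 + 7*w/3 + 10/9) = (3*w^2 - 22*w + 35)/(3*w + 5)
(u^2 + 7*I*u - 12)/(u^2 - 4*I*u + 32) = (u + 3*I)/(u - 8*I)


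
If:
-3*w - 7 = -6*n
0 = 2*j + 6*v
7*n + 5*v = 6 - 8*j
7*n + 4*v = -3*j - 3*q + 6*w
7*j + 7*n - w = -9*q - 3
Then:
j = -205/169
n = 991/507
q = -86/117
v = 205/507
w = 799/507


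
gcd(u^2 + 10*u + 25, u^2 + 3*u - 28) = 1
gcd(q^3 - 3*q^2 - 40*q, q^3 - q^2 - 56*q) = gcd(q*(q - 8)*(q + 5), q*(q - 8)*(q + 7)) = q^2 - 8*q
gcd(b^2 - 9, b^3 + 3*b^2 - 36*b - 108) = b + 3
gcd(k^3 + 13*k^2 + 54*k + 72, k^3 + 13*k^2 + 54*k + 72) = k^3 + 13*k^2 + 54*k + 72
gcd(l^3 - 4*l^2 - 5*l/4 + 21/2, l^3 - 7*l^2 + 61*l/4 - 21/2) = l^2 - 11*l/2 + 7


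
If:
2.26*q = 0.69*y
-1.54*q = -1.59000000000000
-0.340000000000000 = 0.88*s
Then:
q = 1.03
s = -0.39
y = 3.38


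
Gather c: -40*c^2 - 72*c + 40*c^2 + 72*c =0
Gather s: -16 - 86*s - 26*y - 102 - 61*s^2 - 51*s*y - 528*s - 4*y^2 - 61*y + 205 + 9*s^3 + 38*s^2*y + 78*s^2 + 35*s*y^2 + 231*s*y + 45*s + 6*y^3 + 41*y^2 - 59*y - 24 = 9*s^3 + s^2*(38*y + 17) + s*(35*y^2 + 180*y - 569) + 6*y^3 + 37*y^2 - 146*y + 63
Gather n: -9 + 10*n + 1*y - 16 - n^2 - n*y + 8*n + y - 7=-n^2 + n*(18 - y) + 2*y - 32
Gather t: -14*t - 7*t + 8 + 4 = 12 - 21*t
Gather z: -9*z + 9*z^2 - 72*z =9*z^2 - 81*z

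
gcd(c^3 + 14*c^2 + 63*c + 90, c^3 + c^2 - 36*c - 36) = c + 6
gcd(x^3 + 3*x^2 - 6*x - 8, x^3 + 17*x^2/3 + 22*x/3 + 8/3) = x^2 + 5*x + 4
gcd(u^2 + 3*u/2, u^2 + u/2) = u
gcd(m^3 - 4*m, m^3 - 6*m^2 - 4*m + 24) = m^2 - 4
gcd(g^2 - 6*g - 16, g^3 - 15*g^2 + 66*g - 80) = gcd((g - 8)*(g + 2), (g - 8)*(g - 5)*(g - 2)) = g - 8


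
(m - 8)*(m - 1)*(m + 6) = m^3 - 3*m^2 - 46*m + 48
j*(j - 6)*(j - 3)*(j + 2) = j^4 - 7*j^3 + 36*j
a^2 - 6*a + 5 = (a - 5)*(a - 1)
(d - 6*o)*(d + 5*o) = d^2 - d*o - 30*o^2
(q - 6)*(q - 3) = q^2 - 9*q + 18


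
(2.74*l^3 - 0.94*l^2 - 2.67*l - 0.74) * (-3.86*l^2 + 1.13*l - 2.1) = -10.5764*l^5 + 6.7246*l^4 + 3.49*l^3 + 1.8133*l^2 + 4.7708*l + 1.554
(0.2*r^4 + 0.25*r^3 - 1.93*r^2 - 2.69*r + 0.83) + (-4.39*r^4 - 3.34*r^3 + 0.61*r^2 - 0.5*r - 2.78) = -4.19*r^4 - 3.09*r^3 - 1.32*r^2 - 3.19*r - 1.95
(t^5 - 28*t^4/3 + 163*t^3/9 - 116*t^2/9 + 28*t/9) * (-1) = -t^5 + 28*t^4/3 - 163*t^3/9 + 116*t^2/9 - 28*t/9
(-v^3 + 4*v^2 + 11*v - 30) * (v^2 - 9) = -v^5 + 4*v^4 + 20*v^3 - 66*v^2 - 99*v + 270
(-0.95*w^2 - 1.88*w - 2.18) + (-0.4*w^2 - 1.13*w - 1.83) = -1.35*w^2 - 3.01*w - 4.01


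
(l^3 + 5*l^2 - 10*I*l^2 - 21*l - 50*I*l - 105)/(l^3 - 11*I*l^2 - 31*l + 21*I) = (l + 5)/(l - I)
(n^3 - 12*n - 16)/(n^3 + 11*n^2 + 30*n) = (n^3 - 12*n - 16)/(n*(n^2 + 11*n + 30))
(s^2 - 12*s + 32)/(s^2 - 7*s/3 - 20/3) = 3*(s - 8)/(3*s + 5)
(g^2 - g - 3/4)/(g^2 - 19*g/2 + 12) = (g + 1/2)/(g - 8)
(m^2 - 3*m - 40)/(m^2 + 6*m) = (m^2 - 3*m - 40)/(m*(m + 6))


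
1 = 1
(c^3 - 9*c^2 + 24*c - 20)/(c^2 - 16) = (c^3 - 9*c^2 + 24*c - 20)/(c^2 - 16)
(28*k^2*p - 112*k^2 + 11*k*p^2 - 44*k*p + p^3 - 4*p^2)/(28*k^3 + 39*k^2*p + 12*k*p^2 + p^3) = (p - 4)/(k + p)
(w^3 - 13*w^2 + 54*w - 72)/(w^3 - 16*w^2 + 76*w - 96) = (w^2 - 7*w + 12)/(w^2 - 10*w + 16)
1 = 1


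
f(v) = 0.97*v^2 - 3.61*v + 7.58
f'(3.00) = 2.21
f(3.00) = 5.48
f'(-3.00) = -9.43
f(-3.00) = 27.14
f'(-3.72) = -10.83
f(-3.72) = 34.43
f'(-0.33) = -4.25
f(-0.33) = 8.88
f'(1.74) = -0.23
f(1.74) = 4.24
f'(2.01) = 0.29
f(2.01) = 4.24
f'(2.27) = 0.79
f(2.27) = 4.38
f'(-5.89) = -15.04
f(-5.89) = 62.49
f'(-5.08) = -13.47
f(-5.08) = 50.95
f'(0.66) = -2.33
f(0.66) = 5.62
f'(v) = 1.94*v - 3.61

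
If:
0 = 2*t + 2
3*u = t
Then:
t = -1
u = -1/3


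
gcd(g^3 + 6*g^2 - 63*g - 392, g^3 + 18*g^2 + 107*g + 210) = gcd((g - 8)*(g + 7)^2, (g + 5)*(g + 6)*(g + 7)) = g + 7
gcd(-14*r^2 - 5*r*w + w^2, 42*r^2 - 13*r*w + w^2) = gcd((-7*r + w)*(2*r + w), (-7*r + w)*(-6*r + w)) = 7*r - w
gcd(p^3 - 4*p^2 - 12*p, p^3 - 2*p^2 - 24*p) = p^2 - 6*p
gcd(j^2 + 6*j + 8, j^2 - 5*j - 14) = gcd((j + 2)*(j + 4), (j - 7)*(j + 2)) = j + 2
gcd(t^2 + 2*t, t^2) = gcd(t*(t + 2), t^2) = t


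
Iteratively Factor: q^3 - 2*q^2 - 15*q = (q - 5)*(q^2 + 3*q) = q*(q - 5)*(q + 3)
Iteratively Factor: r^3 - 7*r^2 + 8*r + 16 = (r + 1)*(r^2 - 8*r + 16) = (r - 4)*(r + 1)*(r - 4)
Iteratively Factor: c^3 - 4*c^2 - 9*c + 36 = (c + 3)*(c^2 - 7*c + 12) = (c - 4)*(c + 3)*(c - 3)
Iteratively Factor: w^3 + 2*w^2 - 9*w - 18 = (w - 3)*(w^2 + 5*w + 6) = (w - 3)*(w + 2)*(w + 3)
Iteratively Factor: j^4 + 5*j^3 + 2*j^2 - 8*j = (j - 1)*(j^3 + 6*j^2 + 8*j) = j*(j - 1)*(j^2 + 6*j + 8) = j*(j - 1)*(j + 2)*(j + 4)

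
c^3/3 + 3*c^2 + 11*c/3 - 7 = (c/3 + 1)*(c - 1)*(c + 7)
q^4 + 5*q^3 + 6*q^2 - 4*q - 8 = (q - 1)*(q + 2)^3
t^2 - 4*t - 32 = (t - 8)*(t + 4)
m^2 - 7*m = m*(m - 7)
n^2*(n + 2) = n^3 + 2*n^2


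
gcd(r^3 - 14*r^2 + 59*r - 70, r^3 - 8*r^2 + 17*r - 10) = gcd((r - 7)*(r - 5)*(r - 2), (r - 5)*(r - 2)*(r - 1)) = r^2 - 7*r + 10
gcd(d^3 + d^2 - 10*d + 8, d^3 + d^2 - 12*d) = d + 4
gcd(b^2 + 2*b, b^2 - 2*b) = b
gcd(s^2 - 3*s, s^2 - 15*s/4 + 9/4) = s - 3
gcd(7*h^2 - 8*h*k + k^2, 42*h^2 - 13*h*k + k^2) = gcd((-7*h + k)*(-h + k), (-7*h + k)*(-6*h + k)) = 7*h - k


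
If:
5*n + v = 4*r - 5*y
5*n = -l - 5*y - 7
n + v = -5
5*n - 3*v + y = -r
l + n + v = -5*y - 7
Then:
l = 77/9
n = -1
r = -44/9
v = -4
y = -19/9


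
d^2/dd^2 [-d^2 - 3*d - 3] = -2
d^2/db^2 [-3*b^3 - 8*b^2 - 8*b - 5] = -18*b - 16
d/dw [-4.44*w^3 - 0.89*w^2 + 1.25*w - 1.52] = -13.32*w^2 - 1.78*w + 1.25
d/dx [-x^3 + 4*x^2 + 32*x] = -3*x^2 + 8*x + 32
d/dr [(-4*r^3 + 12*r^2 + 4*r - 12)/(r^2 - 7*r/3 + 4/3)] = 12*(-3*r^2 + 8*r - 17)/(9*r^2 - 24*r + 16)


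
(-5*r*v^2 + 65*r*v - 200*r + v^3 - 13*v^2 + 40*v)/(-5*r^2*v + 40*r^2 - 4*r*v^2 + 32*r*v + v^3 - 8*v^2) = (v - 5)/(r + v)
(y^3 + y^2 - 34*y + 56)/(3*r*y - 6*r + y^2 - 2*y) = (y^2 + 3*y - 28)/(3*r + y)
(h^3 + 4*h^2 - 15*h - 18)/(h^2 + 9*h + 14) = (h^3 + 4*h^2 - 15*h - 18)/(h^2 + 9*h + 14)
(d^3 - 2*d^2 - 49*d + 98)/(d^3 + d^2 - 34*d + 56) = (d - 7)/(d - 4)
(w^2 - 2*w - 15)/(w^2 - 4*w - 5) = (w + 3)/(w + 1)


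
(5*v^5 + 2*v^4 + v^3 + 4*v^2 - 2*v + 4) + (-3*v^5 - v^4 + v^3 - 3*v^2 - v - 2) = 2*v^5 + v^4 + 2*v^3 + v^2 - 3*v + 2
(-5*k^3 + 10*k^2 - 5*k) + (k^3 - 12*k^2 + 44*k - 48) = -4*k^3 - 2*k^2 + 39*k - 48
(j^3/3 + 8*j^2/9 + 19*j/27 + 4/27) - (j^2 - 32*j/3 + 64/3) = j^3/3 - j^2/9 + 307*j/27 - 572/27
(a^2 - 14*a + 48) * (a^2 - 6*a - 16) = a^4 - 20*a^3 + 116*a^2 - 64*a - 768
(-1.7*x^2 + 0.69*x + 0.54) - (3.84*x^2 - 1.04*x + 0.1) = -5.54*x^2 + 1.73*x + 0.44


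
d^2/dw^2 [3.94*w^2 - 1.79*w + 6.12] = 7.88000000000000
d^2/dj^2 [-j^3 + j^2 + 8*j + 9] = 2 - 6*j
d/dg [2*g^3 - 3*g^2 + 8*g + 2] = 6*g^2 - 6*g + 8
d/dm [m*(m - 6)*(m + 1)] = 3*m^2 - 10*m - 6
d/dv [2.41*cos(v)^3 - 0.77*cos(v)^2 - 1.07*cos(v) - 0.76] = (-7.23*cos(v)^2 + 1.54*cos(v) + 1.07)*sin(v)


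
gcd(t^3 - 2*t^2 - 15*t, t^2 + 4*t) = t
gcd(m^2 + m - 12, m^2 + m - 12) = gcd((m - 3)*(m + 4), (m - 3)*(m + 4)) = m^2 + m - 12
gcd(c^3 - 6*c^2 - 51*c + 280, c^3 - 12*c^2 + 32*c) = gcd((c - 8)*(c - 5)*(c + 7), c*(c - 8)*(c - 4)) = c - 8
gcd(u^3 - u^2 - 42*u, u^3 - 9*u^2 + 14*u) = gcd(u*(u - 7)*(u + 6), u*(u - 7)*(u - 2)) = u^2 - 7*u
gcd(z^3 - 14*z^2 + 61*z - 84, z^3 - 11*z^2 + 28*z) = z^2 - 11*z + 28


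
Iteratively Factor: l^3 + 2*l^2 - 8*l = (l - 2)*(l^2 + 4*l) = (l - 2)*(l + 4)*(l)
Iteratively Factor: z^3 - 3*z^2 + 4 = (z + 1)*(z^2 - 4*z + 4) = (z - 2)*(z + 1)*(z - 2)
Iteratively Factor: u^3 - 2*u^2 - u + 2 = (u + 1)*(u^2 - 3*u + 2) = (u - 2)*(u + 1)*(u - 1)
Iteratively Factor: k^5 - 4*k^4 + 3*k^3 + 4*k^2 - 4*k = (k)*(k^4 - 4*k^3 + 3*k^2 + 4*k - 4) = k*(k - 2)*(k^3 - 2*k^2 - k + 2) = k*(k - 2)^2*(k^2 - 1) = k*(k - 2)^2*(k + 1)*(k - 1)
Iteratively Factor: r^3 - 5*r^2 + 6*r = (r)*(r^2 - 5*r + 6) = r*(r - 3)*(r - 2)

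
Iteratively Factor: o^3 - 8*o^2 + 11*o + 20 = (o + 1)*(o^2 - 9*o + 20) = (o - 4)*(o + 1)*(o - 5)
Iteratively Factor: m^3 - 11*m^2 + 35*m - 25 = (m - 1)*(m^2 - 10*m + 25) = (m - 5)*(m - 1)*(m - 5)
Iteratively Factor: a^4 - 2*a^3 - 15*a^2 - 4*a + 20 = (a + 2)*(a^3 - 4*a^2 - 7*a + 10) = (a - 1)*(a + 2)*(a^2 - 3*a - 10) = (a - 1)*(a + 2)^2*(a - 5)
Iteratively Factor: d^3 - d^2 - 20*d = (d + 4)*(d^2 - 5*d) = (d - 5)*(d + 4)*(d)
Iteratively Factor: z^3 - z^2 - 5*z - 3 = (z + 1)*(z^2 - 2*z - 3) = (z + 1)^2*(z - 3)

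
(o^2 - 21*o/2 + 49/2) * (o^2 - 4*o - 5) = o^4 - 29*o^3/2 + 123*o^2/2 - 91*o/2 - 245/2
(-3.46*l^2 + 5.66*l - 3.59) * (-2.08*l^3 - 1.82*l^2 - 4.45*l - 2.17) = 7.1968*l^5 - 5.4756*l^4 + 12.563*l^3 - 11.145*l^2 + 3.6933*l + 7.7903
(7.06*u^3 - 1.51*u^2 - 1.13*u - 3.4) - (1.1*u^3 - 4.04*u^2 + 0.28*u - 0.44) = 5.96*u^3 + 2.53*u^2 - 1.41*u - 2.96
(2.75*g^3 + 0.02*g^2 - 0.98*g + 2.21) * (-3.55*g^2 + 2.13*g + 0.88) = -9.7625*g^5 + 5.7865*g^4 + 5.9416*g^3 - 9.9153*g^2 + 3.8449*g + 1.9448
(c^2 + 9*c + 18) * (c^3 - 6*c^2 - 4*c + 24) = c^5 + 3*c^4 - 40*c^3 - 120*c^2 + 144*c + 432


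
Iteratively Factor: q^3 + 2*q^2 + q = (q + 1)*(q^2 + q) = (q + 1)^2*(q)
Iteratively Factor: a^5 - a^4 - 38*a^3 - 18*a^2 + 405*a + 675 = (a + 3)*(a^4 - 4*a^3 - 26*a^2 + 60*a + 225) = (a + 3)^2*(a^3 - 7*a^2 - 5*a + 75) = (a + 3)^3*(a^2 - 10*a + 25) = (a - 5)*(a + 3)^3*(a - 5)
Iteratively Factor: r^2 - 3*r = (r - 3)*(r)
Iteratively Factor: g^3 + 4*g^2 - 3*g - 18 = (g + 3)*(g^2 + g - 6) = (g + 3)^2*(g - 2)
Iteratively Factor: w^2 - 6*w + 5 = (w - 5)*(w - 1)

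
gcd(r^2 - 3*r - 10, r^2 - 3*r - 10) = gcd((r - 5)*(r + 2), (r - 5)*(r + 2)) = r^2 - 3*r - 10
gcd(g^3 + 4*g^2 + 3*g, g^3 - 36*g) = g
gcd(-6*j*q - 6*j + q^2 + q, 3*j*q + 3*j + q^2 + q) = q + 1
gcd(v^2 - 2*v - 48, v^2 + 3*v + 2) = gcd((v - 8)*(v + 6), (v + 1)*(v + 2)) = 1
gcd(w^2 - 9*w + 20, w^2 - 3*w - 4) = w - 4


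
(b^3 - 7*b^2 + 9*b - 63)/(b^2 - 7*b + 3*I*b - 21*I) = b - 3*I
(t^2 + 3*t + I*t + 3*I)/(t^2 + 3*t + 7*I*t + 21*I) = (t + I)/(t + 7*I)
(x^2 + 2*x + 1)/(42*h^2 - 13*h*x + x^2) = (x^2 + 2*x + 1)/(42*h^2 - 13*h*x + x^2)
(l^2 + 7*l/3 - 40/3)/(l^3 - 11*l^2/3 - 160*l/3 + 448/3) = (l + 5)/(l^2 - l - 56)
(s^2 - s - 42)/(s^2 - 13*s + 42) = (s + 6)/(s - 6)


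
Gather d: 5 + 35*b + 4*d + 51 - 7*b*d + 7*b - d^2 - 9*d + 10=42*b - d^2 + d*(-7*b - 5) + 66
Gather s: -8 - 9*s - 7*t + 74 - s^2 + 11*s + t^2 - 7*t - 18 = -s^2 + 2*s + t^2 - 14*t + 48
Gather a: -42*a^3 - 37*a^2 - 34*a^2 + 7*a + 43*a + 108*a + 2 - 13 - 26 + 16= -42*a^3 - 71*a^2 + 158*a - 21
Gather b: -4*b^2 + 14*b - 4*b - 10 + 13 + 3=-4*b^2 + 10*b + 6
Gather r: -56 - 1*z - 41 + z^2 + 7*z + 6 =z^2 + 6*z - 91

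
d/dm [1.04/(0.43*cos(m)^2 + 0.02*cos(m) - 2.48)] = (0.8944*cos(m) + 0.0208)*sin(m)/(0.43*cos(m)^2 + 0.02*cos(m) - 2.48)^2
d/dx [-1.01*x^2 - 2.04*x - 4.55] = -2.02*x - 2.04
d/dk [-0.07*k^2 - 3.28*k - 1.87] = -0.14*k - 3.28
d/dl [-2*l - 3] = -2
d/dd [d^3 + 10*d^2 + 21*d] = 3*d^2 + 20*d + 21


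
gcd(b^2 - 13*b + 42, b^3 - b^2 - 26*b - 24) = b - 6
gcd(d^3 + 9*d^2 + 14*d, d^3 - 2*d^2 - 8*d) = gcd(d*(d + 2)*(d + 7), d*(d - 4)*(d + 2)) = d^2 + 2*d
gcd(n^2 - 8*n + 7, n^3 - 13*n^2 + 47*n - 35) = n^2 - 8*n + 7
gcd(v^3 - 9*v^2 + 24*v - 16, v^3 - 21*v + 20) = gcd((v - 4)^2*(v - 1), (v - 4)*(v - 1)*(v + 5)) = v^2 - 5*v + 4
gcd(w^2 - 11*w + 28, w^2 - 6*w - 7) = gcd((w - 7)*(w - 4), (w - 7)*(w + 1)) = w - 7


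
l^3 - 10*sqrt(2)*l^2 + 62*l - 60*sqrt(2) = (l - 5*sqrt(2))*(l - 3*sqrt(2))*(l - 2*sqrt(2))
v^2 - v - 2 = (v - 2)*(v + 1)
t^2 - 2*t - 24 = (t - 6)*(t + 4)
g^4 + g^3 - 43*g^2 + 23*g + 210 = (g - 5)*(g - 3)*(g + 2)*(g + 7)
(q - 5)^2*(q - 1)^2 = q^4 - 12*q^3 + 46*q^2 - 60*q + 25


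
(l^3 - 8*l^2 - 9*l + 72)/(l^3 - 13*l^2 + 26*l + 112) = (l^2 - 9)/(l^2 - 5*l - 14)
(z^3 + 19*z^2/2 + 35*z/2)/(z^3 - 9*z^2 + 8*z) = (2*z^2 + 19*z + 35)/(2*(z^2 - 9*z + 8))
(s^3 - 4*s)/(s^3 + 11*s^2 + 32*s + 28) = s*(s - 2)/(s^2 + 9*s + 14)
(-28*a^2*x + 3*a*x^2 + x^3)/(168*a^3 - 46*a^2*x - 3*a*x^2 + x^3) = x/(-6*a + x)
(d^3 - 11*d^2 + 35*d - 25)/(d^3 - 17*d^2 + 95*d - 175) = (d - 1)/(d - 7)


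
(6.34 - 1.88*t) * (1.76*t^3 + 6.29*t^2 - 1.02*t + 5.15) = -3.3088*t^4 - 0.666799999999999*t^3 + 41.7962*t^2 - 16.1488*t + 32.651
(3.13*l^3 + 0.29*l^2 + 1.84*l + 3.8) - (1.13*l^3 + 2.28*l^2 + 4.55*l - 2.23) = 2.0*l^3 - 1.99*l^2 - 2.71*l + 6.03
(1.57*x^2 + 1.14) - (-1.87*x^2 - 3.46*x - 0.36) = 3.44*x^2 + 3.46*x + 1.5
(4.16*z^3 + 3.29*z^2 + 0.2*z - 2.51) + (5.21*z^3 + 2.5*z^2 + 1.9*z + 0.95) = 9.37*z^3 + 5.79*z^2 + 2.1*z - 1.56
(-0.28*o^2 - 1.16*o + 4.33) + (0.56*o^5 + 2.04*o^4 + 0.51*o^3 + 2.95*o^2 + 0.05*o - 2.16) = 0.56*o^5 + 2.04*o^4 + 0.51*o^3 + 2.67*o^2 - 1.11*o + 2.17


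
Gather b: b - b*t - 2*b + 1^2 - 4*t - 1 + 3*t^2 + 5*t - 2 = b*(-t - 1) + 3*t^2 + t - 2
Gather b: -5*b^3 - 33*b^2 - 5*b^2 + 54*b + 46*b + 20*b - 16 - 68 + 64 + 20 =-5*b^3 - 38*b^2 + 120*b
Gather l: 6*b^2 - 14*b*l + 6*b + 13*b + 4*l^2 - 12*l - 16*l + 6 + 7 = 6*b^2 + 19*b + 4*l^2 + l*(-14*b - 28) + 13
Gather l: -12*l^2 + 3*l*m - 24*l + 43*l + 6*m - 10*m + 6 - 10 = -12*l^2 + l*(3*m + 19) - 4*m - 4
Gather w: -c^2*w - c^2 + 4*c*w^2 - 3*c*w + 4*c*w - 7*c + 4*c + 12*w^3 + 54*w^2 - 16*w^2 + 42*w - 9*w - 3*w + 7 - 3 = -c^2 - 3*c + 12*w^3 + w^2*(4*c + 38) + w*(-c^2 + c + 30) + 4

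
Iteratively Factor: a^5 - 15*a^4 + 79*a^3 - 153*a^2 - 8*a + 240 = (a - 5)*(a^4 - 10*a^3 + 29*a^2 - 8*a - 48) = (a - 5)*(a + 1)*(a^3 - 11*a^2 + 40*a - 48) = (a - 5)*(a - 4)*(a + 1)*(a^2 - 7*a + 12) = (a - 5)*(a - 4)*(a - 3)*(a + 1)*(a - 4)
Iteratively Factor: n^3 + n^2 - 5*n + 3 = (n + 3)*(n^2 - 2*n + 1) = (n - 1)*(n + 3)*(n - 1)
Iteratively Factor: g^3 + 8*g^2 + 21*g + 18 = (g + 3)*(g^2 + 5*g + 6) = (g + 2)*(g + 3)*(g + 3)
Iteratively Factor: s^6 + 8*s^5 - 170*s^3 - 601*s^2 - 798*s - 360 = (s - 5)*(s^5 + 13*s^4 + 65*s^3 + 155*s^2 + 174*s + 72) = (s - 5)*(s + 1)*(s^4 + 12*s^3 + 53*s^2 + 102*s + 72) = (s - 5)*(s + 1)*(s + 3)*(s^3 + 9*s^2 + 26*s + 24) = (s - 5)*(s + 1)*(s + 3)*(s + 4)*(s^2 + 5*s + 6) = (s - 5)*(s + 1)*(s + 3)^2*(s + 4)*(s + 2)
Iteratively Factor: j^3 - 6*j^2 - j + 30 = (j - 3)*(j^2 - 3*j - 10) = (j - 3)*(j + 2)*(j - 5)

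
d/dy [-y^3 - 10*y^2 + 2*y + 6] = -3*y^2 - 20*y + 2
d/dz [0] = 0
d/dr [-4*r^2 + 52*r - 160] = 52 - 8*r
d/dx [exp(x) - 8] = exp(x)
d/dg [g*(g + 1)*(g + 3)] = 3*g^2 + 8*g + 3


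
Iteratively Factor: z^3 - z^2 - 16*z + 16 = (z - 1)*(z^2 - 16) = (z - 1)*(z + 4)*(z - 4)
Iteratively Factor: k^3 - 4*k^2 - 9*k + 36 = (k - 4)*(k^2 - 9) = (k - 4)*(k + 3)*(k - 3)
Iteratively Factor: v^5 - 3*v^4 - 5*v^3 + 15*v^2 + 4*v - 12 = (v - 3)*(v^4 - 5*v^2 + 4) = (v - 3)*(v + 2)*(v^3 - 2*v^2 - v + 2) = (v - 3)*(v - 1)*(v + 2)*(v^2 - v - 2) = (v - 3)*(v - 1)*(v + 1)*(v + 2)*(v - 2)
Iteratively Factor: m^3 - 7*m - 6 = (m + 1)*(m^2 - m - 6) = (m - 3)*(m + 1)*(m + 2)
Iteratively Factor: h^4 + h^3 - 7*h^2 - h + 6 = (h + 1)*(h^3 - 7*h + 6) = (h + 1)*(h + 3)*(h^2 - 3*h + 2) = (h - 2)*(h + 1)*(h + 3)*(h - 1)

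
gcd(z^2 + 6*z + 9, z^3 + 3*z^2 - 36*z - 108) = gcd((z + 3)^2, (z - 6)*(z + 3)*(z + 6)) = z + 3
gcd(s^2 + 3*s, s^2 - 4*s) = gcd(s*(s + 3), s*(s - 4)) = s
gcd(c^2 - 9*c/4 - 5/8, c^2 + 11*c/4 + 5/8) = c + 1/4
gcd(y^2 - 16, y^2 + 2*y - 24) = y - 4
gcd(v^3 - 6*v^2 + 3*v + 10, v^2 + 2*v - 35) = v - 5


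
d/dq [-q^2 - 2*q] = -2*q - 2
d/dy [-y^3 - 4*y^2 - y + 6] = -3*y^2 - 8*y - 1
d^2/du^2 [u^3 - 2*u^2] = 6*u - 4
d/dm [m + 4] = 1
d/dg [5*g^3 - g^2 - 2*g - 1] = 15*g^2 - 2*g - 2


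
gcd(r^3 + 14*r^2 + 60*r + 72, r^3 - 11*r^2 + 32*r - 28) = 1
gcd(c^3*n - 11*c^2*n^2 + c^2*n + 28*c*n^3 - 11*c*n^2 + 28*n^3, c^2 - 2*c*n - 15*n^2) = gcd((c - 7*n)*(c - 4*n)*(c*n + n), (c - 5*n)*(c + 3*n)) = 1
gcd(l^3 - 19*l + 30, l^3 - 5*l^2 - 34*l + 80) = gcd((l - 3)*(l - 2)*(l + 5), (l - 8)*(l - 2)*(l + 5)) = l^2 + 3*l - 10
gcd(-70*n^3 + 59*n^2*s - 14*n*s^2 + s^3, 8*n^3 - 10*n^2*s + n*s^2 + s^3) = -2*n + s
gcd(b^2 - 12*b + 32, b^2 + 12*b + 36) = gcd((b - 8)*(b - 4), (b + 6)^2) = 1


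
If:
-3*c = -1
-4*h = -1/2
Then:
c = 1/3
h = 1/8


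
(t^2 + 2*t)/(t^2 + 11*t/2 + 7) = 2*t/(2*t + 7)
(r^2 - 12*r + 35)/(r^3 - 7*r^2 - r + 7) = (r - 5)/(r^2 - 1)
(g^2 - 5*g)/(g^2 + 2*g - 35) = g/(g + 7)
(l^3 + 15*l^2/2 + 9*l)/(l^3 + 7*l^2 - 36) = l*(2*l + 3)/(2*(l^2 + l - 6))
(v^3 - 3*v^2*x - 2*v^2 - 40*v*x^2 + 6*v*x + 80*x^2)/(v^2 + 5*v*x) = v - 8*x - 2 + 16*x/v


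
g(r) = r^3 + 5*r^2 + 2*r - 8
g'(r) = 3*r^2 + 10*r + 2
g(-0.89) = -6.52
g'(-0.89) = -4.52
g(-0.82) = -6.83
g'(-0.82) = -4.18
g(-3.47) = 3.48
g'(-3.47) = 3.42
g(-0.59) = -7.64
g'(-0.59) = -2.86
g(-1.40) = -3.74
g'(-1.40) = -6.12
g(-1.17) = -5.10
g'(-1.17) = -5.59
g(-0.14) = -8.18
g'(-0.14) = 0.66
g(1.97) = 22.99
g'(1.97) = 33.34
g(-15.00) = -2288.00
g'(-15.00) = 527.00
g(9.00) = 1144.00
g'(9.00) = 335.00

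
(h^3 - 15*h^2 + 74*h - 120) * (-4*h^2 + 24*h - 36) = -4*h^5 + 84*h^4 - 692*h^3 + 2796*h^2 - 5544*h + 4320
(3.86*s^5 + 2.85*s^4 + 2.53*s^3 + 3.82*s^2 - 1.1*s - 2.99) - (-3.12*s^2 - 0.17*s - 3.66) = 3.86*s^5 + 2.85*s^4 + 2.53*s^3 + 6.94*s^2 - 0.93*s + 0.67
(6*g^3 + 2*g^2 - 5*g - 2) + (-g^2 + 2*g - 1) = 6*g^3 + g^2 - 3*g - 3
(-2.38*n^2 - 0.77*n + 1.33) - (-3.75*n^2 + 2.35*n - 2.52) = 1.37*n^2 - 3.12*n + 3.85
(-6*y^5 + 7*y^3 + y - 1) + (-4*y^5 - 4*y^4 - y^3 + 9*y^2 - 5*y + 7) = -10*y^5 - 4*y^4 + 6*y^3 + 9*y^2 - 4*y + 6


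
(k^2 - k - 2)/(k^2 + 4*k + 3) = (k - 2)/(k + 3)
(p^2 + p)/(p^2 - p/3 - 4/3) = 3*p/(3*p - 4)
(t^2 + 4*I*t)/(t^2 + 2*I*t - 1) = t*(t + 4*I)/(t^2 + 2*I*t - 1)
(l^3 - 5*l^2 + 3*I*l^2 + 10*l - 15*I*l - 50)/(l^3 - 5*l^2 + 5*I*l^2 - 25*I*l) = (l - 2*I)/l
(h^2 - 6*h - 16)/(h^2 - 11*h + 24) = (h + 2)/(h - 3)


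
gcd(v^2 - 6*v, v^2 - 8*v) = v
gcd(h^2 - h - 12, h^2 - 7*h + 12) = h - 4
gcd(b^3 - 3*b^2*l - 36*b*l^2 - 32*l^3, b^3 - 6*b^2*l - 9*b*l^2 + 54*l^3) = 1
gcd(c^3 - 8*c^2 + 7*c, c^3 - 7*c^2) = c^2 - 7*c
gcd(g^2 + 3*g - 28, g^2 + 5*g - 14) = g + 7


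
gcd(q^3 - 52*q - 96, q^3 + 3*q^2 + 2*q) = q + 2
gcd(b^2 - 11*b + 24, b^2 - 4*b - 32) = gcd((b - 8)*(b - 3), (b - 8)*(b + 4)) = b - 8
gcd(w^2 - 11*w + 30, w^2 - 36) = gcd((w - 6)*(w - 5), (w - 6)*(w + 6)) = w - 6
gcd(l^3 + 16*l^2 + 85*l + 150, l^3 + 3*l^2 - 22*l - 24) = l + 6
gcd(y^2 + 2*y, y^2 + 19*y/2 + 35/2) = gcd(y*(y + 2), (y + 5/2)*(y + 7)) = 1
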